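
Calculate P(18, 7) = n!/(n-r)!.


P(18,7) = 18!/11!
= 6402373705728000/39916800
= 160392960

P(18,7) = 160392960


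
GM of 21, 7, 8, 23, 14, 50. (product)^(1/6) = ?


Product = 21 × 7 × 8 × 23 × 14 × 50 = 18933600
GM = 18933600^(1/6) = 16.3257

GM = 16.3257


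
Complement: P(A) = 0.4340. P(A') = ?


P(not A) = 1 - 0.4340 = 0.5660

P(not A) = 0.5660


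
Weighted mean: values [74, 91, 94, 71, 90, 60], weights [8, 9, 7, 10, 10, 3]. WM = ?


Numerator = 74*8 + 91*9 + 94*7 + 71*10 + 90*10 + 60*3 = 3859
Denominator = 8 + 9 + 7 + 10 + 10 + 3 = 47
WM = 3859/47 = 82.1064

WM = 82.1064


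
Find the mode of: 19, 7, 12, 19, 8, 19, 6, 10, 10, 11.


Frequencies: 6:1, 7:1, 8:1, 10:2, 11:1, 12:1, 19:3
Max frequency = 3
Mode = 19

Mode = 19


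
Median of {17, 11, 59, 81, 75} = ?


Sorted: 11, 17, 59, 75, 81
n = 5 (odd)
Middle value = 59

Median = 59


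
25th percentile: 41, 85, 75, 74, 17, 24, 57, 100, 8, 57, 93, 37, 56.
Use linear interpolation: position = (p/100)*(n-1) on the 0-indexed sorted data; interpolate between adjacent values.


Sorted: 8, 17, 24, 37, 41, 56, 57, 57, 74, 75, 85, 93, 100
n = 13
Index = 25/100 * 12 = 3.0000
Lower = data[3] = 37, Upper = data[4] = 41
P25 = 37 + 0*(4) = 37.0000

P25 = 37.0000


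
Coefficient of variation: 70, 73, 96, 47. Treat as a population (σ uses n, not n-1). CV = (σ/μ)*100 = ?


Mean = 71.5000
SD = 17.3566
CV = (17.3566/71.5000)*100 = 24.2749%

CV = 24.2749%


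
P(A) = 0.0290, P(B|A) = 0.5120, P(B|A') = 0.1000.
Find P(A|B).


P(B) = P(B|A)*P(A) + P(B|A')*P(A')
= 0.5120*0.0290 + 0.1000*0.9710
= 0.014848 + 0.097100 = 0.111948
P(A|B) = 0.014848/0.111948 = 0.1326

P(A|B) = 0.1326


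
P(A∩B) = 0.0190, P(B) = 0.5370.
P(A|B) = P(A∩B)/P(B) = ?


P(A|B) = 0.0190/0.5370 = 0.0354

P(A|B) = 0.0354


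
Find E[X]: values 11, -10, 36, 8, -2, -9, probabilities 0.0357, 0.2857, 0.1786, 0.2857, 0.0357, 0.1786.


E[X] = 11*0.0357 - 10*0.2857 + 36*0.1786 + 8*0.2857 - 2*0.0357 - 9*0.1786
= 0.3927 - 2.8570 + 6.4296 + 2.2856 - 0.0714 - 1.6074
= 4.5721

E[X] = 4.5721


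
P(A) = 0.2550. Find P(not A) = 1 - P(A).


P(not A) = 1 - 0.2550 = 0.7450

P(not A) = 0.7450


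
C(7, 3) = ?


C(7,3) = 7!/(3! × 4!)
= 5040/(6 × 24)
= 35

C(7,3) = 35


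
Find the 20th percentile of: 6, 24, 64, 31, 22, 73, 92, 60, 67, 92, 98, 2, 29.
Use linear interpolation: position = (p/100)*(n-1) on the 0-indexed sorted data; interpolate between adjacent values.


Sorted: 2, 6, 22, 24, 29, 31, 60, 64, 67, 73, 92, 92, 98
n = 13
Index = 20/100 * 12 = 2.4000
Lower = data[2] = 22, Upper = data[3] = 24
P20 = 22 + 0.4000*(2) = 22.8000

P20 = 22.8000


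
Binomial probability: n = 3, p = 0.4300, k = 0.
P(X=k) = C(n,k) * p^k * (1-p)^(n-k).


C(3,0) = 1
p^0 = 1.000000
(1-p)^3 = 0.185193
P = 1 * 1.000000 * 0.185193 = 0.1852

P(X=0) = 0.1852


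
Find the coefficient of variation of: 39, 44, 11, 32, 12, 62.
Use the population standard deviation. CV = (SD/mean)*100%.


Mean = 33.3333
SD = 17.9041
CV = (17.9041/33.3333)*100 = 53.7122%

CV = 53.7122%


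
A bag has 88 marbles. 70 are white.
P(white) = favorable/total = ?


P = 70/88 = 0.7955

P = 0.7955


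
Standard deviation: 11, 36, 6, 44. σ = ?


Mean = 24.2500
Variance = 259.1875
SD = sqrt(259.1875) = 16.0993

SD = 16.0993


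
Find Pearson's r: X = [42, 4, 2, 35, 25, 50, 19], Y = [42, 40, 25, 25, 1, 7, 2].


Mean X = 25.2857, Mean Y = 20.2857
SD X = 16.984987, SD Y = 15.979579
Cov = -46.938776
r = -46.938776/(16.984987*15.979579) = -0.1729

r = -0.1729


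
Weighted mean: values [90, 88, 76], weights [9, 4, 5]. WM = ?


Numerator = 90*9 + 88*4 + 76*5 = 1542
Denominator = 9 + 4 + 5 = 18
WM = 1542/18 = 85.6667

WM = 85.6667


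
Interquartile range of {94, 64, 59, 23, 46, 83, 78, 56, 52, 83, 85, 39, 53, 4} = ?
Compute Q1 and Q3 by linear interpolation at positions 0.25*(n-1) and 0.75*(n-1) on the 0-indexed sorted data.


Sorted: 4, 23, 39, 46, 52, 53, 56, 59, 64, 78, 83, 83, 85, 94
Q1 (25th %ile) = 47.5000
Q3 (75th %ile) = 81.7500
IQR = 81.7500 - 47.5000 = 34.2500

IQR = 34.2500


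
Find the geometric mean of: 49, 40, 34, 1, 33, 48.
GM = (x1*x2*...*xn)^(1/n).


Product = 49 × 40 × 34 × 1 × 33 × 48 = 105557760
GM = 105557760^(1/6) = 21.7394

GM = 21.7394


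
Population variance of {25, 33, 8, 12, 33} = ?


Mean = 22.2000
Squared deviations: 7.8400, 116.6400, 201.6400, 104.0400, 116.6400
Sum = 546.8000
Variance = 546.8000/5 = 109.3600

Variance = 109.3600


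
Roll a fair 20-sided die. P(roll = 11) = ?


Favorable outcomes (roll = 11): 1
Total outcomes = 20
P = 1/20 = 0.0500

P = 0.0500


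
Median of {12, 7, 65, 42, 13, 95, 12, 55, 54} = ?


Sorted: 7, 12, 12, 13, 42, 54, 55, 65, 95
n = 9 (odd)
Middle value = 42

Median = 42


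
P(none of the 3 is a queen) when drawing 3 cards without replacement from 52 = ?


P(no queens) = (48/52) × (47/51) × (46/50)
= 0.7826

P = 0.7826


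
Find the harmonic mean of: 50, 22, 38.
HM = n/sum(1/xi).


Sum of reciprocals = 1/50 + 1/22 + 1/38 = 0.091770
HM = 3/0.091770 = 32.6903

HM = 32.6903


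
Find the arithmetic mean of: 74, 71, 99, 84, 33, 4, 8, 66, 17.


Sum = 74 + 71 + 99 + 84 + 33 + 4 + 8 + 66 + 17 = 456
n = 9
Mean = 456/9 = 50.6667

Mean = 50.6667


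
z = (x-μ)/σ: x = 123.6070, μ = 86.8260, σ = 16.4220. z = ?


z = (123.6070 - 86.8260)/16.4220
= 36.7810/16.4220
= 2.2397

z = 2.2397


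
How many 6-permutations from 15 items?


P(15,6) = 15!/9!
= 1307674368000/362880
= 3603600

P(15,6) = 3603600


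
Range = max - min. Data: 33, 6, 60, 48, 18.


Max = 60, Min = 6
Range = 60 - 6 = 54

Range = 54


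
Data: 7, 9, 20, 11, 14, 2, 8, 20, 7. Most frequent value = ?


Frequencies: 2:1, 7:2, 8:1, 9:1, 11:1, 14:1, 20:2
Max frequency = 2
Mode = 7, 20

Mode = 7, 20


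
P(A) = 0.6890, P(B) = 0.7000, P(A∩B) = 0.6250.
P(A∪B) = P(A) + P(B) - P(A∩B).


P(A∪B) = 0.6890 + 0.7000 - 0.6250
= 1.3890 - 0.6250
= 0.7640

P(A∪B) = 0.7640


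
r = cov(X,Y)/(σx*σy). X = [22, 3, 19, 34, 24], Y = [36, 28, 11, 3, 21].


Mean X = 20.4000, Mean Y = 19.8000
SD X = 10.051865, SD Y = 11.754148
Cov = -65.720000
r = -65.720000/(10.051865*11.754148) = -0.5562

r = -0.5562


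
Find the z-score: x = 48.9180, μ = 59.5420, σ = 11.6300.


z = (48.9180 - 59.5420)/11.6300
= -10.6240/11.6300
= -0.9135

z = -0.9135


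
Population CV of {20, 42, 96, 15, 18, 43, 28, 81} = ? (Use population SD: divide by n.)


Mean = 42.8750
SD = 28.3215
CV = (28.3215/42.8750)*100 = 66.0561%

CV = 66.0561%


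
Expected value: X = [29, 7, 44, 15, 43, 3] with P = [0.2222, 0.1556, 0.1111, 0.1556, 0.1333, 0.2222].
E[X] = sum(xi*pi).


E[X] = 29*0.2222 + 7*0.1556 + 44*0.1111 + 15*0.1556 + 43*0.1333 + 3*0.2222
= 6.4438 + 1.0892 + 4.8884 + 2.3340 + 5.7319 + 0.6666
= 21.1539

E[X] = 21.1539


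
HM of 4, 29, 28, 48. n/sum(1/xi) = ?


Sum of reciprocals = 1/4 + 1/29 + 1/28 + 1/48 = 0.341030
HM = 4/0.341030 = 11.7292

HM = 11.7292


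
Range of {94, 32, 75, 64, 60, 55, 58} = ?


Max = 94, Min = 32
Range = 94 - 32 = 62

Range = 62


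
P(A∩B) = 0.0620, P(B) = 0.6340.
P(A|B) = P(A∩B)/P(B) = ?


P(A|B) = 0.0620/0.6340 = 0.0978

P(A|B) = 0.0978


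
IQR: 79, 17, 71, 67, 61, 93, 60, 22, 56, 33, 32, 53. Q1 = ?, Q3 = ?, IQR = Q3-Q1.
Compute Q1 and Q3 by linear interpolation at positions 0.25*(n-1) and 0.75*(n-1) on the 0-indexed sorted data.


Sorted: 17, 22, 32, 33, 53, 56, 60, 61, 67, 71, 79, 93
Q1 (25th %ile) = 32.7500
Q3 (75th %ile) = 68.0000
IQR = 68.0000 - 32.7500 = 35.2500

IQR = 35.2500


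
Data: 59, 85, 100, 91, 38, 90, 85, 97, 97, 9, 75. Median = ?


Sorted: 9, 38, 59, 75, 85, 85, 90, 91, 97, 97, 100
n = 11 (odd)
Middle value = 85

Median = 85


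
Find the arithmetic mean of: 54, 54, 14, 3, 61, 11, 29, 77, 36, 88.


Sum = 54 + 54 + 14 + 3 + 61 + 11 + 29 + 77 + 36 + 88 = 427
n = 10
Mean = 427/10 = 42.7000

Mean = 42.7000


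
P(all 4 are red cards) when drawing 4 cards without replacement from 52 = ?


P(all red cards) = (26/52) × (25/51) × (24/50) × (23/49)
= 0.0552

P = 0.0552


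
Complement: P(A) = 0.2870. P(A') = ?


P(not A) = 1 - 0.2870 = 0.7130

P(not A) = 0.7130


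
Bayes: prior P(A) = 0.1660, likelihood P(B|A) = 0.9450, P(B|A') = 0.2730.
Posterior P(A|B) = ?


P(B) = P(B|A)*P(A) + P(B|A')*P(A')
= 0.9450*0.1660 + 0.2730*0.8340
= 0.156870 + 0.227682 = 0.384552
P(A|B) = 0.156870/0.384552 = 0.4079

P(A|B) = 0.4079


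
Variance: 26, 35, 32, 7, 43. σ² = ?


Mean = 28.6000
Squared deviations: 6.7600, 40.9600, 11.5600, 466.5600, 207.3600
Sum = 733.2000
Variance = 733.2000/5 = 146.6400

Variance = 146.6400


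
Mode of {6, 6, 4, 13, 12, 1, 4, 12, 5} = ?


Frequencies: 1:1, 4:2, 5:1, 6:2, 12:2, 13:1
Max frequency = 2
Mode = 4, 6, 12

Mode = 4, 6, 12


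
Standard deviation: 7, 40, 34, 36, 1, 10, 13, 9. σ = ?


Mean = 18.7500
Variance = 204.9375
SD = sqrt(204.9375) = 14.3156

SD = 14.3156


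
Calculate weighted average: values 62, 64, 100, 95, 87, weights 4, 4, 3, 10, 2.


Numerator = 62*4 + 64*4 + 100*3 + 95*10 + 87*2 = 1928
Denominator = 4 + 4 + 3 + 10 + 2 = 23
WM = 1928/23 = 83.8261

WM = 83.8261


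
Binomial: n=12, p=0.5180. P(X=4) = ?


C(12,4) = 495
p^4 = 0.071998
(1-p)^8 = 0.002913
P = 495 * 0.071998 * 0.002913 = 0.1038

P(X=4) = 0.1038


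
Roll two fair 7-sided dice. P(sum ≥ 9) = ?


Total outcomes = 7×7 = 49
Favorable (sum ≥ 9): 21
P = 21/49 = 0.4286

P = 0.4286


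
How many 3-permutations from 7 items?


P(7,3) = 7!/4!
= 5040/24
= 210

P(7,3) = 210


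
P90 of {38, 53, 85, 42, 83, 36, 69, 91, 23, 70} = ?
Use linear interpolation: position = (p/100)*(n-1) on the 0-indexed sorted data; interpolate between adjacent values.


Sorted: 23, 36, 38, 42, 53, 69, 70, 83, 85, 91
n = 10
Index = 90/100 * 9 = 8.1000
Lower = data[8] = 85, Upper = data[9] = 91
P90 = 85 + 0.1000*(6) = 85.6000

P90 = 85.6000


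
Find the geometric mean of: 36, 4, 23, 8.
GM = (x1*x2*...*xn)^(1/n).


Product = 36 × 4 × 23 × 8 = 26496
GM = 26496^(1/4) = 12.7584

GM = 12.7584


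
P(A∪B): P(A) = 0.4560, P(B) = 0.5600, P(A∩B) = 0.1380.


P(A∪B) = 0.4560 + 0.5600 - 0.1380
= 1.0160 - 0.1380
= 0.8780

P(A∪B) = 0.8780


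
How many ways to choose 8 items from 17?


C(17,8) = 17!/(8! × 9!)
= 355687428096000/(40320 × 362880)
= 24310

C(17,8) = 24310


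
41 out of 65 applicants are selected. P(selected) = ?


P = 41/65 = 0.6308

P = 0.6308


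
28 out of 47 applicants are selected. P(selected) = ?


P = 28/47 = 0.5957

P = 0.5957


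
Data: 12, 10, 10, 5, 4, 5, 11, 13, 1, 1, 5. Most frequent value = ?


Frequencies: 1:2, 4:1, 5:3, 10:2, 11:1, 12:1, 13:1
Max frequency = 3
Mode = 5

Mode = 5


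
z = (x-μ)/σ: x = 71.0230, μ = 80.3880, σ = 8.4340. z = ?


z = (71.0230 - 80.3880)/8.4340
= -9.3650/8.4340
= -1.1104

z = -1.1104


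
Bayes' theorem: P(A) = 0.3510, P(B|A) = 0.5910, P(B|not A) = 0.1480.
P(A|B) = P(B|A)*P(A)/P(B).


P(B) = P(B|A)*P(A) + P(B|A')*P(A')
= 0.5910*0.3510 + 0.1480*0.6490
= 0.207441 + 0.096052 = 0.303493
P(A|B) = 0.207441/0.303493 = 0.6835

P(A|B) = 0.6835


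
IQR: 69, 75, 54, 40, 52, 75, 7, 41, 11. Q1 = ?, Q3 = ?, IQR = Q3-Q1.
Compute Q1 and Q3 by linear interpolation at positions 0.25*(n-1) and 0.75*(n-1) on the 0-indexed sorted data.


Sorted: 7, 11, 40, 41, 52, 54, 69, 75, 75
Q1 (25th %ile) = 40.0000
Q3 (75th %ile) = 69.0000
IQR = 69.0000 - 40.0000 = 29.0000

IQR = 29.0000


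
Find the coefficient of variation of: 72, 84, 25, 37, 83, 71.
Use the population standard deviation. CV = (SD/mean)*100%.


Mean = 62.0000
SD = 22.7303
CV = (22.7303/62.0000)*100 = 36.6618%

CV = 36.6618%


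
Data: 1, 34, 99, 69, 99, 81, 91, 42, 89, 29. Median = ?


Sorted: 1, 29, 34, 42, 69, 81, 89, 91, 99, 99
n = 10 (even)
Middle values: 69 and 81
Median = (69+81)/2 = 75.0000

Median = 75.0000


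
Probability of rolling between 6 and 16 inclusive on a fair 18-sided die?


Favorable outcomes (6 ≤ roll ≤ 16): 11
Total outcomes = 18
P = 11/18 = 0.6111

P = 0.6111


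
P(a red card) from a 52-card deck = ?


26 red cards in 52 cards
P = 26/52 = 0.5000

P = 0.5000


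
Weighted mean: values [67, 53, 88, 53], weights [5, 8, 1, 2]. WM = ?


Numerator = 67*5 + 53*8 + 88*1 + 53*2 = 953
Denominator = 5 + 8 + 1 + 2 = 16
WM = 953/16 = 59.5625

WM = 59.5625


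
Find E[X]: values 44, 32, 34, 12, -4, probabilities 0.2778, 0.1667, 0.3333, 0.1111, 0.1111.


E[X] = 44*0.2778 + 32*0.1667 + 34*0.3333 + 12*0.1111 - 4*0.1111
= 12.2232 + 5.3344 + 11.3322 + 1.3332 - 0.4444
= 29.7786

E[X] = 29.7786


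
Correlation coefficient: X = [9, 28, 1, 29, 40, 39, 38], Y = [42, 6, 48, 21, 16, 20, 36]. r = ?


Mean X = 26.2857, Mean Y = 27.0000
SD X = 14.319959, SD Y = 14.111799
Cov = -139.571429
r = -139.571429/(14.319959*14.111799) = -0.6907

r = -0.6907


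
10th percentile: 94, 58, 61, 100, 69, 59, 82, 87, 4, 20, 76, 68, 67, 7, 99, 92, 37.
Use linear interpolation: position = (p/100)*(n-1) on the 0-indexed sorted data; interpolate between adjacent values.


Sorted: 4, 7, 20, 37, 58, 59, 61, 67, 68, 69, 76, 82, 87, 92, 94, 99, 100
n = 17
Index = 10/100 * 16 = 1.6000
Lower = data[1] = 7, Upper = data[2] = 20
P10 = 7 + 0.6000*(13) = 14.8000

P10 = 14.8000


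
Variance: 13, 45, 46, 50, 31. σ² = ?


Mean = 37.0000
Squared deviations: 576.0000, 64.0000, 81.0000, 169.0000, 36.0000
Sum = 926.0000
Variance = 926.0000/5 = 185.2000

Variance = 185.2000


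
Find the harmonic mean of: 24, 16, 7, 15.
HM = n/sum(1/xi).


Sum of reciprocals = 1/24 + 1/16 + 1/7 + 1/15 = 0.313690
HM = 4/0.313690 = 12.7514

HM = 12.7514


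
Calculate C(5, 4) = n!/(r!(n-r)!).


C(5,4) = 5!/(4! × 1!)
= 120/(24 × 1)
= 5

C(5,4) = 5


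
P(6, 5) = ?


P(6,5) = 6!/1!
= 720/1
= 720

P(6,5) = 720


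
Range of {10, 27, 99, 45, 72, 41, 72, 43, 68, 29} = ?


Max = 99, Min = 10
Range = 99 - 10 = 89

Range = 89


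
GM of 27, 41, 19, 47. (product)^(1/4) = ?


Product = 27 × 41 × 19 × 47 = 988551
GM = 988551^(1/4) = 31.5319

GM = 31.5319


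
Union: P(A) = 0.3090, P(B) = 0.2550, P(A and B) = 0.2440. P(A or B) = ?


P(A∪B) = 0.3090 + 0.2550 - 0.2440
= 0.5640 - 0.2440
= 0.3200

P(A∪B) = 0.3200


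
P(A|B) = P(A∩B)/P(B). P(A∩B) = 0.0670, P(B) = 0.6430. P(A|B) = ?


P(A|B) = 0.0670/0.6430 = 0.1042

P(A|B) = 0.1042


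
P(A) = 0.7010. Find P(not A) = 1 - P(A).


P(not A) = 1 - 0.7010 = 0.2990

P(not A) = 0.2990


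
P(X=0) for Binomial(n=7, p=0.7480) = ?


C(7,0) = 1
p^0 = 1.000000
(1-p)^7 = 6.453626e-05
P = 1 * 1.000000 * 6.453626e-05 = 6.4536e-05

P(X=0) = 6.4536e-05


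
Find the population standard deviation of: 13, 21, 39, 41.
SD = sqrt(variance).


Mean = 28.5000
Variance = 140.7500
SD = sqrt(140.7500) = 11.8638

SD = 11.8638


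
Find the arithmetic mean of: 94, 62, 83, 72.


Sum = 94 + 62 + 83 + 72 = 311
n = 4
Mean = 311/4 = 77.7500

Mean = 77.7500


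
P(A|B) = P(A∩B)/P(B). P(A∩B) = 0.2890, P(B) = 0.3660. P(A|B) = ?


P(A|B) = 0.2890/0.3660 = 0.7896

P(A|B) = 0.7896


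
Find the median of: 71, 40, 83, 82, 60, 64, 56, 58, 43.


Sorted: 40, 43, 56, 58, 60, 64, 71, 82, 83
n = 9 (odd)
Middle value = 60

Median = 60


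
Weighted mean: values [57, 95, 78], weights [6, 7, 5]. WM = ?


Numerator = 57*6 + 95*7 + 78*5 = 1397
Denominator = 6 + 7 + 5 = 18
WM = 1397/18 = 77.6111

WM = 77.6111


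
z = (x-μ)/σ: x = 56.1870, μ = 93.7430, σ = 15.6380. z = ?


z = (56.1870 - 93.7430)/15.6380
= -37.5560/15.6380
= -2.4016

z = -2.4016


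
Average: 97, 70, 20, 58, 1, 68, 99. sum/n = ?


Sum = 97 + 70 + 20 + 58 + 1 + 68 + 99 = 413
n = 7
Mean = 413/7 = 59.0000

Mean = 59.0000


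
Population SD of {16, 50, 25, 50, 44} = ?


Mean = 37.0000
Variance = 194.4000
SD = sqrt(194.4000) = 13.9427

SD = 13.9427


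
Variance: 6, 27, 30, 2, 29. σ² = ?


Mean = 18.8000
Squared deviations: 163.8400, 67.2400, 125.4400, 282.2400, 104.0400
Sum = 742.8000
Variance = 742.8000/5 = 148.5600

Variance = 148.5600


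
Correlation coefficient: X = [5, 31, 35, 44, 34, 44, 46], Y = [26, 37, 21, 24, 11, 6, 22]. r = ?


Mean X = 34.1429, Mean Y = 21.0000
SD X = 13.064987, SD Y = 9.380832
Cov = -43.000000
r = -43.000000/(13.064987*9.380832) = -0.3508

r = -0.3508


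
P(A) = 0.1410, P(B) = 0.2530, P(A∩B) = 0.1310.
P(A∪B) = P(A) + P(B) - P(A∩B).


P(A∪B) = 0.1410 + 0.2530 - 0.1310
= 0.3940 - 0.1310
= 0.2630

P(A∪B) = 0.2630


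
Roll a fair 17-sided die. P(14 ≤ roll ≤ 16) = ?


Favorable outcomes (14 ≤ roll ≤ 16): 3
Total outcomes = 17
P = 3/17 = 0.1765

P = 0.1765


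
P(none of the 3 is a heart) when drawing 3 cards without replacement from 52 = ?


P(no hearts) = (39/52) × (38/51) × (37/50)
= 0.4135

P = 0.4135


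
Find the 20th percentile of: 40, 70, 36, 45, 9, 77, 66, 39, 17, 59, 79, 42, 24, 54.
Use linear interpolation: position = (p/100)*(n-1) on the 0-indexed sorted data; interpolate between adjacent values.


Sorted: 9, 17, 24, 36, 39, 40, 42, 45, 54, 59, 66, 70, 77, 79
n = 14
Index = 20/100 * 13 = 2.6000
Lower = data[2] = 24, Upper = data[3] = 36
P20 = 24 + 0.6000*(12) = 31.2000

P20 = 31.2000


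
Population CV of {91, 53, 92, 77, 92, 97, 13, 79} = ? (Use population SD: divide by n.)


Mean = 74.2500
SD = 26.6024
CV = (26.6024/74.2500)*100 = 35.8281%

CV = 35.8281%


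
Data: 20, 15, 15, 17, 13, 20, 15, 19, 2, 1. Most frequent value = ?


Frequencies: 1:1, 2:1, 13:1, 15:3, 17:1, 19:1, 20:2
Max frequency = 3
Mode = 15

Mode = 15


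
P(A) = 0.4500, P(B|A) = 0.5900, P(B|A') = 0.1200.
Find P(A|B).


P(B) = P(B|A)*P(A) + P(B|A')*P(A')
= 0.5900*0.4500 + 0.1200*0.5500
= 0.265500 + 0.066000 = 0.331500
P(A|B) = 0.265500/0.331500 = 0.8009

P(A|B) = 0.8009


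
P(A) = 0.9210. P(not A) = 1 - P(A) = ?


P(not A) = 1 - 0.9210 = 0.0790

P(not A) = 0.0790


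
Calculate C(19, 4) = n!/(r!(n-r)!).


C(19,4) = 19!/(4! × 15!)
= 121645100408832000/(24 × 1307674368000)
= 3876

C(19,4) = 3876


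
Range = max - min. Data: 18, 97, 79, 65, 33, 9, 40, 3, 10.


Max = 97, Min = 3
Range = 97 - 3 = 94

Range = 94


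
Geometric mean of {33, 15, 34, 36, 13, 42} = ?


Product = 33 × 15 × 34 × 36 × 13 × 42 = 330810480
GM = 330810480^(1/6) = 26.2984

GM = 26.2984


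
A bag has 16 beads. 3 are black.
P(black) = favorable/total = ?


P = 3/16 = 0.1875

P = 0.1875


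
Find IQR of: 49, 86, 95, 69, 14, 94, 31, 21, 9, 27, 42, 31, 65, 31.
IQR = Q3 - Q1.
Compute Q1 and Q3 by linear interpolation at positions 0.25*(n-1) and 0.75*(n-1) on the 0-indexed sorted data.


Sorted: 9, 14, 21, 27, 31, 31, 31, 42, 49, 65, 69, 86, 94, 95
Q1 (25th %ile) = 28.0000
Q3 (75th %ile) = 68.0000
IQR = 68.0000 - 28.0000 = 40.0000

IQR = 40.0000


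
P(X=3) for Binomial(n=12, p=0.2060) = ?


C(12,3) = 220
p^3 = 0.008742
(1-p)^9 = 0.125425
P = 220 * 0.008742 * 0.125425 = 0.2412

P(X=3) = 0.2412


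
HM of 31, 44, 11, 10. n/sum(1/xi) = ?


Sum of reciprocals = 1/31 + 1/44 + 1/11 + 1/10 = 0.245894
HM = 4/0.245894 = 16.2671

HM = 16.2671


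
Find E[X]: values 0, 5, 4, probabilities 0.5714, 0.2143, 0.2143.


E[X] = 0*0.5714 + 5*0.2143 + 4*0.2143
= 0 + 1.0715 + 0.8572
= 1.9287

E[X] = 1.9287


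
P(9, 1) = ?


P(9,1) = 9!/8!
= 362880/40320
= 9

P(9,1) = 9


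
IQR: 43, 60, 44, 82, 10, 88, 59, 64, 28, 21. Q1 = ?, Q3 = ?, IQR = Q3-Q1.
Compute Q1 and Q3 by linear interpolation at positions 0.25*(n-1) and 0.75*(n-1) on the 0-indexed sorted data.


Sorted: 10, 21, 28, 43, 44, 59, 60, 64, 82, 88
Q1 (25th %ile) = 31.7500
Q3 (75th %ile) = 63.0000
IQR = 63.0000 - 31.7500 = 31.2500

IQR = 31.2500


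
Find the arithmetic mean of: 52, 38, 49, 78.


Sum = 52 + 38 + 49 + 78 = 217
n = 4
Mean = 217/4 = 54.2500

Mean = 54.2500


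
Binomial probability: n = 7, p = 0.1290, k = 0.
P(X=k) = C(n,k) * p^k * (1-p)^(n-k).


C(7,0) = 1
p^0 = 1.000000
(1-p)^7 = 0.380301
P = 1 * 1.000000 * 0.380301 = 0.3803

P(X=0) = 0.3803


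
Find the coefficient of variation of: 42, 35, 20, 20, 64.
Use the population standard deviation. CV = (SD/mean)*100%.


Mean = 36.2000
SD = 16.3267
CV = (16.3267/36.2000)*100 = 45.1013%

CV = 45.1013%


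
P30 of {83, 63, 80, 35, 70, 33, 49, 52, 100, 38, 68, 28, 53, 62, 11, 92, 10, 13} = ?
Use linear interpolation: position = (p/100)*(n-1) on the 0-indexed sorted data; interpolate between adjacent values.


Sorted: 10, 11, 13, 28, 33, 35, 38, 49, 52, 53, 62, 63, 68, 70, 80, 83, 92, 100
n = 18
Index = 30/100 * 17 = 5.1000
Lower = data[5] = 35, Upper = data[6] = 38
P30 = 35 + 0.1000*(3) = 35.3000

P30 = 35.3000


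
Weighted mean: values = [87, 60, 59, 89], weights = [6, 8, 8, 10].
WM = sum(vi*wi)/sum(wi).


Numerator = 87*6 + 60*8 + 59*8 + 89*10 = 2364
Denominator = 6 + 8 + 8 + 10 = 32
WM = 2364/32 = 73.8750

WM = 73.8750


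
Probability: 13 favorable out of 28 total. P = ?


P = 13/28 = 0.4643

P = 0.4643


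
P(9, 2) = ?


P(9,2) = 9!/7!
= 362880/5040
= 72

P(9,2) = 72


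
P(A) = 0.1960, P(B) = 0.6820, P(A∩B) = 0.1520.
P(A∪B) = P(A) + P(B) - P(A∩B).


P(A∪B) = 0.1960 + 0.6820 - 0.1520
= 0.8780 - 0.1520
= 0.7260

P(A∪B) = 0.7260


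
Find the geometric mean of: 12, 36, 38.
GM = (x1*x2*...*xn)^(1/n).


Product = 12 × 36 × 38 = 16416
GM = 16416^(1/3) = 25.4149

GM = 25.4149


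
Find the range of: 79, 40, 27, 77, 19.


Max = 79, Min = 19
Range = 79 - 19 = 60

Range = 60


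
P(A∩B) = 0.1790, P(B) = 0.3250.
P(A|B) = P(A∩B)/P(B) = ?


P(A|B) = 0.1790/0.3250 = 0.5508

P(A|B) = 0.5508


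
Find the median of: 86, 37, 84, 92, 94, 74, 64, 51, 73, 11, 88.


Sorted: 11, 37, 51, 64, 73, 74, 84, 86, 88, 92, 94
n = 11 (odd)
Middle value = 74

Median = 74


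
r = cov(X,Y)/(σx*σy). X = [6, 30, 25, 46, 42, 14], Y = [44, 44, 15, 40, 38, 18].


Mean X = 27.1667, Mean Y = 33.1667
SD X = 14.194091, SD Y = 12.005786
Cov = 40.138889
r = 40.138889/(14.194091*12.005786) = 0.2355

r = 0.2355


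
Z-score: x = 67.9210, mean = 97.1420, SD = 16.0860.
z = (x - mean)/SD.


z = (67.9210 - 97.1420)/16.0860
= -29.2210/16.0860
= -1.8165

z = -1.8165


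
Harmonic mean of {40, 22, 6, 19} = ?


Sum of reciprocals = 1/40 + 1/22 + 1/6 + 1/19 = 0.289753
HM = 4/0.289753 = 13.8049

HM = 13.8049


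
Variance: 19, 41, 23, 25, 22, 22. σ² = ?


Mean = 25.3333
Squared deviations: 40.1111, 245.4444, 5.4444, 0.1111, 11.1111, 11.1111
Sum = 313.3333
Variance = 313.3333/6 = 52.2222

Variance = 52.2222


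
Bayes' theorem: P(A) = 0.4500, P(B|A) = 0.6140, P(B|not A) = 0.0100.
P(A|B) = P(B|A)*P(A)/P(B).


P(B) = P(B|A)*P(A) + P(B|A')*P(A')
= 0.6140*0.4500 + 0.0100*0.5500
= 0.276300 + 0.005500 = 0.281800
P(A|B) = 0.276300/0.281800 = 0.9805

P(A|B) = 0.9805


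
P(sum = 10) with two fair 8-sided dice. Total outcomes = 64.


Total outcomes = 8×8 = 64
Favorable (sum = 10): 7
P = 7/64 = 0.1094

P = 0.1094


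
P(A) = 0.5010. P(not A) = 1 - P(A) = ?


P(not A) = 1 - 0.5010 = 0.4990

P(not A) = 0.4990


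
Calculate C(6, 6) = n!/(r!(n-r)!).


C(6,6) = 6!/(6! × 0!)
= 720/(720 × 1)
= 1

C(6,6) = 1


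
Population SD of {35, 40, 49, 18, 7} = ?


Mean = 29.8000
Variance = 231.7600
SD = sqrt(231.7600) = 15.2237

SD = 15.2237


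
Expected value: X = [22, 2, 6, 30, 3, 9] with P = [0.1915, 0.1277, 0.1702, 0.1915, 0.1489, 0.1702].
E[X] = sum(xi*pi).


E[X] = 22*0.1915 + 2*0.1277 + 6*0.1702 + 30*0.1915 + 3*0.1489 + 9*0.1702
= 4.2130 + 0.2554 + 1.0212 + 5.7450 + 0.4467 + 1.5318
= 13.2131

E[X] = 13.2131


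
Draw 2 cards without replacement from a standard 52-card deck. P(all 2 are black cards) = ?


P(all black cards) = (26/52) × (25/51)
= 0.2451

P = 0.2451


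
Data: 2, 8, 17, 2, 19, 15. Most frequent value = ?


Frequencies: 2:2, 8:1, 15:1, 17:1, 19:1
Max frequency = 2
Mode = 2

Mode = 2


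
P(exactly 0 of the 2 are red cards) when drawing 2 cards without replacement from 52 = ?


Hypergeometric: P(X=0) = C(26,0)·C(26,2) / C(52,2)
= 1 × 325 / 1326
= 325/1326 = 0.2451

P = 0.2451


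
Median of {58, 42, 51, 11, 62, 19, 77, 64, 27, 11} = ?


Sorted: 11, 11, 19, 27, 42, 51, 58, 62, 64, 77
n = 10 (even)
Middle values: 42 and 51
Median = (42+51)/2 = 46.5000

Median = 46.5000


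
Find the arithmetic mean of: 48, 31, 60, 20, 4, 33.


Sum = 48 + 31 + 60 + 20 + 4 + 33 = 196
n = 6
Mean = 196/6 = 32.6667

Mean = 32.6667


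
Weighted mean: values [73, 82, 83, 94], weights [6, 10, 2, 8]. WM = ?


Numerator = 73*6 + 82*10 + 83*2 + 94*8 = 2176
Denominator = 6 + 10 + 2 + 8 = 26
WM = 2176/26 = 83.6923

WM = 83.6923


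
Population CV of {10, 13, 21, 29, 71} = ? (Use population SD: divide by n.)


Mean = 28.8000
SD = 22.1124
CV = (22.1124/28.8000)*100 = 76.7793%

CV = 76.7793%


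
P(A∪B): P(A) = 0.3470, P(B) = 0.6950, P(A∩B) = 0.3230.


P(A∪B) = 0.3470 + 0.6950 - 0.3230
= 1.0420 - 0.3230
= 0.7190

P(A∪B) = 0.7190


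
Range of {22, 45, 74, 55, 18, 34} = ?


Max = 74, Min = 18
Range = 74 - 18 = 56

Range = 56


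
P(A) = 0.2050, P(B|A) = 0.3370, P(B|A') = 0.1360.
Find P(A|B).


P(B) = P(B|A)*P(A) + P(B|A')*P(A')
= 0.3370*0.2050 + 0.1360*0.7950
= 0.069085 + 0.108120 = 0.177205
P(A|B) = 0.069085/0.177205 = 0.3899

P(A|B) = 0.3899


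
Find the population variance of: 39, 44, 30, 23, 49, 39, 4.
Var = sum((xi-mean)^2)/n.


Mean = 32.5714
Squared deviations: 41.3265, 130.6122, 6.6122, 91.6122, 269.8980, 41.3265, 816.3265
Sum = 1397.7143
Variance = 1397.7143/7 = 199.6735

Variance = 199.6735


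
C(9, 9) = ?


C(9,9) = 9!/(9! × 0!)
= 362880/(362880 × 1)
= 1

C(9,9) = 1


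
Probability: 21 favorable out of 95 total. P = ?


P = 21/95 = 0.2211

P = 0.2211


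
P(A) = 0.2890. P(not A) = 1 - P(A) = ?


P(not A) = 1 - 0.2890 = 0.7110

P(not A) = 0.7110


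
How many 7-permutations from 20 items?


P(20,7) = 20!/13!
= 2432902008176640000/6227020800
= 390700800

P(20,7) = 390700800


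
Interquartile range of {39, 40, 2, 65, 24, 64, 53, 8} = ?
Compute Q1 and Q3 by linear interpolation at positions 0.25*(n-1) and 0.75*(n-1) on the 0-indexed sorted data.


Sorted: 2, 8, 24, 39, 40, 53, 64, 65
Q1 (25th %ile) = 20.0000
Q3 (75th %ile) = 55.7500
IQR = 55.7500 - 20.0000 = 35.7500

IQR = 35.7500


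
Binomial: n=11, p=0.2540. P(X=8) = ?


C(11,8) = 165
p^8 = 1.732486e-05
(1-p)^3 = 0.415161
P = 165 * 1.732486e-05 * 0.415161 = 0.0012

P(X=8) = 0.0012


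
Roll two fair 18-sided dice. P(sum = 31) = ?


Total outcomes = 18×18 = 324
Favorable (sum = 31): 6
P = 6/324 = 0.0185

P = 0.0185


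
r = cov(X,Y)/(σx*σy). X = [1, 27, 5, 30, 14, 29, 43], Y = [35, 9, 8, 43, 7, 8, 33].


Mean X = 21.2857, Mean Y = 20.4286
SD X = 13.986874, SD Y = 14.637107
Cov = 44.734694
r = 44.734694/(13.986874*14.637107) = 0.2185

r = 0.2185


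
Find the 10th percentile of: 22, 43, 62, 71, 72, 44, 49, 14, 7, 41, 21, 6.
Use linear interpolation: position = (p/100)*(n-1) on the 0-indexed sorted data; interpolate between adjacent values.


Sorted: 6, 7, 14, 21, 22, 41, 43, 44, 49, 62, 71, 72
n = 12
Index = 10/100 * 11 = 1.1000
Lower = data[1] = 7, Upper = data[2] = 14
P10 = 7 + 0.1000*(7) = 7.7000

P10 = 7.7000


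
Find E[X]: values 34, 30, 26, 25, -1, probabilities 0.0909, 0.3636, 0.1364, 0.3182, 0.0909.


E[X] = 34*0.0909 + 30*0.3636 + 26*0.1364 + 25*0.3182 - 1*0.0909
= 3.0906 + 10.9080 + 3.5464 + 7.9550 - 0.0909
= 25.4091

E[X] = 25.4091


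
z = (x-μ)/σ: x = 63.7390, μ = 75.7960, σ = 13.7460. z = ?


z = (63.7390 - 75.7960)/13.7460
= -12.0570/13.7460
= -0.8771

z = -0.8771


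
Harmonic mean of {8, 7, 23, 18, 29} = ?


Sum of reciprocals = 1/8 + 1/7 + 1/23 + 1/18 + 1/29 = 0.401374
HM = 5/0.401374 = 12.4572

HM = 12.4572


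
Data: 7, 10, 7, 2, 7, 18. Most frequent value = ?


Frequencies: 2:1, 7:3, 10:1, 18:1
Max frequency = 3
Mode = 7

Mode = 7


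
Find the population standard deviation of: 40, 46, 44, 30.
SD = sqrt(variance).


Mean = 40.0000
Variance = 38.0000
SD = sqrt(38.0000) = 6.1644

SD = 6.1644


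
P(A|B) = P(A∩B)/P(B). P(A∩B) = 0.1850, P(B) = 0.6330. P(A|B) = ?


P(A|B) = 0.1850/0.6330 = 0.2923

P(A|B) = 0.2923


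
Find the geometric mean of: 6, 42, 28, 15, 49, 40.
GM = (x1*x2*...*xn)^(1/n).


Product = 6 × 42 × 28 × 15 × 49 × 40 = 207446400
GM = 207446400^(1/6) = 24.3305

GM = 24.3305


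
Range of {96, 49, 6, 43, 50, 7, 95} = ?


Max = 96, Min = 6
Range = 96 - 6 = 90

Range = 90


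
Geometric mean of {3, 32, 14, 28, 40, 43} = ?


Product = 3 × 32 × 14 × 28 × 40 × 43 = 64727040
GM = 64727040^(1/6) = 20.0377

GM = 20.0377


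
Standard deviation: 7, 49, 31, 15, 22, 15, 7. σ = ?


Mean = 20.8571
Variance = 192.6939
SD = sqrt(192.6939) = 13.8814

SD = 13.8814


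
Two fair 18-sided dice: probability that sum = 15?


Total outcomes = 18×18 = 324
Favorable (sum = 15): 14
P = 14/324 = 0.0432

P = 0.0432


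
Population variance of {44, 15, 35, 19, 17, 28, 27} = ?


Mean = 26.4286
Squared deviations: 308.7551, 130.6122, 73.4694, 55.1837, 88.8980, 2.4694, 0.3265
Sum = 659.7143
Variance = 659.7143/7 = 94.2449

Variance = 94.2449


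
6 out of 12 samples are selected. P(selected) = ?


P = 6/12 = 0.5000

P = 0.5000


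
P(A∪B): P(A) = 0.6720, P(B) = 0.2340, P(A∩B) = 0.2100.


P(A∪B) = 0.6720 + 0.2340 - 0.2100
= 0.9060 - 0.2100
= 0.6960

P(A∪B) = 0.6960


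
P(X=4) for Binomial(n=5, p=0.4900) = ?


C(5,4) = 5
p^4 = 0.057648
(1-p)^1 = 0.510000
P = 5 * 0.057648 * 0.510000 = 0.1470

P(X=4) = 0.1470


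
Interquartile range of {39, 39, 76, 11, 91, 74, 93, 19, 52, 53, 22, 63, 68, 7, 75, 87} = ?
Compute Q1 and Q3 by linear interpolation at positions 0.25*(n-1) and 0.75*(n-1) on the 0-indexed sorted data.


Sorted: 7, 11, 19, 22, 39, 39, 52, 53, 63, 68, 74, 75, 76, 87, 91, 93
Q1 (25th %ile) = 34.7500
Q3 (75th %ile) = 75.2500
IQR = 75.2500 - 34.7500 = 40.5000

IQR = 40.5000


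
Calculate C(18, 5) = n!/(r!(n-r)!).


C(18,5) = 18!/(5! × 13!)
= 6402373705728000/(120 × 6227020800)
= 8568

C(18,5) = 8568


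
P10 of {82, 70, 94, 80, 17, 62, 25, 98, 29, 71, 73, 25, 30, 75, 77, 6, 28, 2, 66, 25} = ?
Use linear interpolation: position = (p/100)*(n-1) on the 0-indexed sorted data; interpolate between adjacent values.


Sorted: 2, 6, 17, 25, 25, 25, 28, 29, 30, 62, 66, 70, 71, 73, 75, 77, 80, 82, 94, 98
n = 20
Index = 10/100 * 19 = 1.9000
Lower = data[1] = 6, Upper = data[2] = 17
P10 = 6 + 0.9000*(11) = 15.9000

P10 = 15.9000


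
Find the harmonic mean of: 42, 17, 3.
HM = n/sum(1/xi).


Sum of reciprocals = 1/42 + 1/17 + 1/3 = 0.415966
HM = 3/0.415966 = 7.2121

HM = 7.2121


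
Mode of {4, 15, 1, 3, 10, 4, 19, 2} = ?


Frequencies: 1:1, 2:1, 3:1, 4:2, 10:1, 15:1, 19:1
Max frequency = 2
Mode = 4

Mode = 4


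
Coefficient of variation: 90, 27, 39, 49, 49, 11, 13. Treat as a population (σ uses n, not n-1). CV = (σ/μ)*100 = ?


Mean = 39.7143
SD = 25.0754
CV = (25.0754/39.7143)*100 = 63.1395%

CV = 63.1395%


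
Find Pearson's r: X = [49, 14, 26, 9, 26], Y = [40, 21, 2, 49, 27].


Mean X = 24.8000, Mean Y = 27.8000
SD X = 13.818828, SD Y = 16.191356
Cov = 0.360000
r = 0.360000/(13.818828*16.191356) = 0.0016

r = 0.0016


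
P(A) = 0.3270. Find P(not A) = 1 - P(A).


P(not A) = 1 - 0.3270 = 0.6730

P(not A) = 0.6730


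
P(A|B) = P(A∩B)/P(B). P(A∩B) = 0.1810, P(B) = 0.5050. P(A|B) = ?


P(A|B) = 0.1810/0.5050 = 0.3584

P(A|B) = 0.3584


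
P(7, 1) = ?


P(7,1) = 7!/6!
= 5040/720
= 7

P(7,1) = 7


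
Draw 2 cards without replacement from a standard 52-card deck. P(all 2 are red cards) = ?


P(all red cards) = (26/52) × (25/51)
= 0.2451

P = 0.2451


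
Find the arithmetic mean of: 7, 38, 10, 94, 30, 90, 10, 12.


Sum = 7 + 38 + 10 + 94 + 30 + 90 + 10 + 12 = 291
n = 8
Mean = 291/8 = 36.3750

Mean = 36.3750


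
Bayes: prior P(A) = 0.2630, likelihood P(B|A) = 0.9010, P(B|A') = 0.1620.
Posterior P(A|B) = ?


P(B) = P(B|A)*P(A) + P(B|A')*P(A')
= 0.9010*0.2630 + 0.1620*0.7370
= 0.236963 + 0.119394 = 0.356357
P(A|B) = 0.236963/0.356357 = 0.6650

P(A|B) = 0.6650


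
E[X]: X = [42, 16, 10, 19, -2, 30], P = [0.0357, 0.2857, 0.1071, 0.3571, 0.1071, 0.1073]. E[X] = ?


E[X] = 42*0.0357 + 16*0.2857 + 10*0.1071 + 19*0.3571 - 2*0.1071 + 30*0.1073
= 1.4994 + 4.5712 + 1.0710 + 6.7849 - 0.2142 + 3.2190
= 16.9313

E[X] = 16.9313


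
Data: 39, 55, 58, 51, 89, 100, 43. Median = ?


Sorted: 39, 43, 51, 55, 58, 89, 100
n = 7 (odd)
Middle value = 55

Median = 55


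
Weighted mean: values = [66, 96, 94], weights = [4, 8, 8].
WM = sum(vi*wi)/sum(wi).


Numerator = 66*4 + 96*8 + 94*8 = 1784
Denominator = 4 + 8 + 8 = 20
WM = 1784/20 = 89.2000

WM = 89.2000


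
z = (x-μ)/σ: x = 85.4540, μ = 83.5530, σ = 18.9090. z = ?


z = (85.4540 - 83.5530)/18.9090
= 1.9010/18.9090
= 0.1005

z = 0.1005


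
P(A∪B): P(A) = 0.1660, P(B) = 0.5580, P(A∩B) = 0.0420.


P(A∪B) = 0.1660 + 0.5580 - 0.0420
= 0.7240 - 0.0420
= 0.6820

P(A∪B) = 0.6820


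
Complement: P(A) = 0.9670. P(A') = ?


P(not A) = 1 - 0.9670 = 0.0330

P(not A) = 0.0330


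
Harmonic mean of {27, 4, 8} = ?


Sum of reciprocals = 1/27 + 1/4 + 1/8 = 0.412037
HM = 3/0.412037 = 7.2809

HM = 7.2809


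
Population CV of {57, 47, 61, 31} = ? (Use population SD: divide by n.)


Mean = 49.0000
SD = 11.5758
CV = (11.5758/49.0000)*100 = 23.6242%

CV = 23.6242%


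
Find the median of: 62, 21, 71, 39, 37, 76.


Sorted: 21, 37, 39, 62, 71, 76
n = 6 (even)
Middle values: 39 and 62
Median = (39+62)/2 = 50.5000

Median = 50.5000


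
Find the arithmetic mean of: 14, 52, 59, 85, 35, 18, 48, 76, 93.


Sum = 14 + 52 + 59 + 85 + 35 + 18 + 48 + 76 + 93 = 480
n = 9
Mean = 480/9 = 53.3333

Mean = 53.3333


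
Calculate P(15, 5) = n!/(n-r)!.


P(15,5) = 15!/10!
= 1307674368000/3628800
= 360360

P(15,5) = 360360


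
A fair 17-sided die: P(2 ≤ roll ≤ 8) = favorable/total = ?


Favorable outcomes (2 ≤ roll ≤ 8): 7
Total outcomes = 17
P = 7/17 = 0.4118

P = 0.4118


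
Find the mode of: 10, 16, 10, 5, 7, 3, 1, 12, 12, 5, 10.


Frequencies: 1:1, 3:1, 5:2, 7:1, 10:3, 12:2, 16:1
Max frequency = 3
Mode = 10

Mode = 10


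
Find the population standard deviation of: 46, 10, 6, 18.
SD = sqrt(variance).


Mean = 20.0000
Variance = 244.0000
SD = sqrt(244.0000) = 15.6205

SD = 15.6205


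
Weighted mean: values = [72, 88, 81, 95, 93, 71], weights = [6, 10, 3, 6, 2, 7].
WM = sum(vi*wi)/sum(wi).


Numerator = 72*6 + 88*10 + 81*3 + 95*6 + 93*2 + 71*7 = 2808
Denominator = 6 + 10 + 3 + 6 + 2 + 7 = 34
WM = 2808/34 = 82.5882

WM = 82.5882


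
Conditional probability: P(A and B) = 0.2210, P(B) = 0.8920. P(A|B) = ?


P(A|B) = 0.2210/0.8920 = 0.2478

P(A|B) = 0.2478


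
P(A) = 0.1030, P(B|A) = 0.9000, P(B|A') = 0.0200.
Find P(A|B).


P(B) = P(B|A)*P(A) + P(B|A')*P(A')
= 0.9000*0.1030 + 0.0200*0.8970
= 0.092700 + 0.017940 = 0.110640
P(A|B) = 0.092700/0.110640 = 0.8379

P(A|B) = 0.8379


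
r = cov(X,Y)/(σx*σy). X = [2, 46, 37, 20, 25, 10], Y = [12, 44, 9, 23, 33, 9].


Mean X = 23.3333, Mean Y = 21.6667
SD X = 14.985178, SD Y = 13.186694
Cov = 120.444444
r = 120.444444/(14.985178*13.186694) = 0.6095

r = 0.6095


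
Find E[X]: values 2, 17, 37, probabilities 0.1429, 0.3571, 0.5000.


E[X] = 2*0.1429 + 17*0.3571 + 37*0.5000
= 0.2858 + 6.0707 + 18.5000
= 24.8565

E[X] = 24.8565


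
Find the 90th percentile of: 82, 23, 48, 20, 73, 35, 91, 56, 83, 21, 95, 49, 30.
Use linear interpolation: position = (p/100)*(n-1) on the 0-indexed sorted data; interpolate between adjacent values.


Sorted: 20, 21, 23, 30, 35, 48, 49, 56, 73, 82, 83, 91, 95
n = 13
Index = 90/100 * 12 = 10.8000
Lower = data[10] = 83, Upper = data[11] = 91
P90 = 83 + 0.8000*(8) = 89.4000

P90 = 89.4000


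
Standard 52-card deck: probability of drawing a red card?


26 red cards in 52 cards
P = 26/52 = 0.5000

P = 0.5000


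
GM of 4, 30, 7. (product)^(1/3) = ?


Product = 4 × 30 × 7 = 840
GM = 840^(1/3) = 9.4354

GM = 9.4354


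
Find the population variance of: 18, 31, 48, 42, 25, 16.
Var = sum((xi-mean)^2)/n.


Mean = 30.0000
Squared deviations: 144.0000, 1.0000, 324.0000, 144.0000, 25.0000, 196.0000
Sum = 834.0000
Variance = 834.0000/6 = 139.0000

Variance = 139.0000


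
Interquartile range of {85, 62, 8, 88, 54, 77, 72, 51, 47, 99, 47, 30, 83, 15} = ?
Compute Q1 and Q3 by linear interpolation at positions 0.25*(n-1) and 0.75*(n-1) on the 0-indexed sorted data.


Sorted: 8, 15, 30, 47, 47, 51, 54, 62, 72, 77, 83, 85, 88, 99
Q1 (25th %ile) = 47.0000
Q3 (75th %ile) = 81.5000
IQR = 81.5000 - 47.0000 = 34.5000

IQR = 34.5000


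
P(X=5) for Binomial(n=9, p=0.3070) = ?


C(9,5) = 126
p^5 = 0.002727
(1-p)^4 = 0.230639
P = 126 * 0.002727 * 0.230639 = 0.0792

P(X=5) = 0.0792


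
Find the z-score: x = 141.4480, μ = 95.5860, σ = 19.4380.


z = (141.4480 - 95.5860)/19.4380
= 45.8620/19.4380
= 2.3594

z = 2.3594


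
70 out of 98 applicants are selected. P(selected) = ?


P = 70/98 = 0.7143

P = 0.7143


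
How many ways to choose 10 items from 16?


C(16,10) = 16!/(10! × 6!)
= 20922789888000/(3628800 × 720)
= 8008

C(16,10) = 8008


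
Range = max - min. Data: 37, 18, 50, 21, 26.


Max = 50, Min = 18
Range = 50 - 18 = 32

Range = 32


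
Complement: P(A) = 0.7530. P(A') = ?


P(not A) = 1 - 0.7530 = 0.2470

P(not A) = 0.2470


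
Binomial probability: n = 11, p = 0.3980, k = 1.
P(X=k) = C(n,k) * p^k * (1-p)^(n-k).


C(11,1) = 11
p^1 = 0.398000
(1-p)^10 = 0.006251
P = 11 * 0.398000 * 0.006251 = 0.0274

P(X=1) = 0.0274


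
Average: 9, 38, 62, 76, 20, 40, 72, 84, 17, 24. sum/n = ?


Sum = 9 + 38 + 62 + 76 + 20 + 40 + 72 + 84 + 17 + 24 = 442
n = 10
Mean = 442/10 = 44.2000

Mean = 44.2000


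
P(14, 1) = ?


P(14,1) = 14!/13!
= 87178291200/6227020800
= 14

P(14,1) = 14


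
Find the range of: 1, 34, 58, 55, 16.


Max = 58, Min = 1
Range = 58 - 1 = 57

Range = 57


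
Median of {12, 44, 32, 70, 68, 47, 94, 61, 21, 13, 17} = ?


Sorted: 12, 13, 17, 21, 32, 44, 47, 61, 68, 70, 94
n = 11 (odd)
Middle value = 44

Median = 44


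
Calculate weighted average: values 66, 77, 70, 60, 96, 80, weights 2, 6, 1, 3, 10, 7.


Numerator = 66*2 + 77*6 + 70*1 + 60*3 + 96*10 + 80*7 = 2364
Denominator = 2 + 6 + 1 + 3 + 10 + 7 = 29
WM = 2364/29 = 81.5172

WM = 81.5172


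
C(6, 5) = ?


C(6,5) = 6!/(5! × 1!)
= 720/(120 × 1)
= 6

C(6,5) = 6


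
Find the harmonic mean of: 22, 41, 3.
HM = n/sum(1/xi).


Sum of reciprocals = 1/22 + 1/41 + 1/3 = 0.403178
HM = 3/0.403178 = 7.4409

HM = 7.4409


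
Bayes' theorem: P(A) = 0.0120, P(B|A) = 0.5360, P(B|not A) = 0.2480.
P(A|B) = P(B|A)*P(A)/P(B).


P(B) = P(B|A)*P(A) + P(B|A')*P(A')
= 0.5360*0.0120 + 0.2480*0.9880
= 0.006432 + 0.245024 = 0.251456
P(A|B) = 0.006432/0.251456 = 0.0256

P(A|B) = 0.0256


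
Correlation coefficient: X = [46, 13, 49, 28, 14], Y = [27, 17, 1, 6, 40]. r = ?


Mean X = 30.0000, Mean Y = 18.2000
SD X = 15.270887, SD Y = 14.133648
Cov = -98.000000
r = -98.000000/(15.270887*14.133648) = -0.4541

r = -0.4541


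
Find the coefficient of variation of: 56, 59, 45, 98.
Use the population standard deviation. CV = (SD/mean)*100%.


Mean = 64.5000
SD = 20.0312
CV = (20.0312/64.5000)*100 = 31.0562%

CV = 31.0562%
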